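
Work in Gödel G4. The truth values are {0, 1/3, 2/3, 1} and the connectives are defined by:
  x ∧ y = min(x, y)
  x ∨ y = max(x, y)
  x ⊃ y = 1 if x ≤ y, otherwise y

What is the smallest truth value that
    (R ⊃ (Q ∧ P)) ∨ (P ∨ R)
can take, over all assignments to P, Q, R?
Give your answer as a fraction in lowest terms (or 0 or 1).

Take P = 0, Q = 0, R = 1/3:
Q ∧ P = 0 ∧ 0 = 0
R ⊃ (Q ∧ P) = 1/3 ⊃ 0 = 0
P ∨ R = 0 ∨ 1/3 = 1/3
(R ⊃ (Q ∧ P)) ∨ (P ∨ R) = 0 ∨ 1/3 = 1/3
No assignment yields a value below 1/3, so this is the minimum.

1/3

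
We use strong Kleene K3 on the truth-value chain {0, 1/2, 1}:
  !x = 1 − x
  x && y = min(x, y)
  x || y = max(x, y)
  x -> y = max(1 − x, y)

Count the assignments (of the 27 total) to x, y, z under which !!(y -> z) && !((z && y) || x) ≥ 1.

3

value 1: 3 assignments (counts)
value 1/2: 11 assignments
value 0: 13 assignments
So 3 of the 27 assignments meet the threshold.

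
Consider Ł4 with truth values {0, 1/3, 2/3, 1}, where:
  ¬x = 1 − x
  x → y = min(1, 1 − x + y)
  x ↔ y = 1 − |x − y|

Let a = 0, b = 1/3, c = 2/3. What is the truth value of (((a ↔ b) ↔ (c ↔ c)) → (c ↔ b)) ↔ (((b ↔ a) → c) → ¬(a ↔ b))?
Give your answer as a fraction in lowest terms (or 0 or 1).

1/3

a ↔ b = 0 ↔ 1/3 = 2/3
c ↔ c = 2/3 ↔ 2/3 = 1
(a ↔ b) ↔ (c ↔ c) = 2/3 ↔ 1 = 2/3
c ↔ b = 2/3 ↔ 1/3 = 2/3
((a ↔ b) ↔ (c ↔ c)) → (c ↔ b) = 2/3 → 2/3 = 1
b ↔ a = 1/3 ↔ 0 = 2/3
(b ↔ a) → c = 2/3 → 2/3 = 1
a ↔ b = 0 ↔ 1/3 = 2/3
¬(a ↔ b) = ¬2/3 = 1/3
((b ↔ a) → c) → ¬(a ↔ b) = 1 → 1/3 = 1/3
(((a ↔ b) ↔ (c ↔ c)) → (c ↔ b)) ↔ (((b ↔ a) → c) → ¬(a ↔ b)) = 1 ↔ 1/3 = 1/3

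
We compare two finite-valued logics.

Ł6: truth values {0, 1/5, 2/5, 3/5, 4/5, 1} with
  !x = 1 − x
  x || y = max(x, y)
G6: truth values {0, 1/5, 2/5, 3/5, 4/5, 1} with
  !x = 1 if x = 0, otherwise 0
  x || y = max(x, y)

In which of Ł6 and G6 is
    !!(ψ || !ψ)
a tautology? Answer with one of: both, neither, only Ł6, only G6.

In Ł6: at ψ = 1/5 the value is 4/5 — not a tautology.
In G6: every assignment gives 1 — tautology.

only G6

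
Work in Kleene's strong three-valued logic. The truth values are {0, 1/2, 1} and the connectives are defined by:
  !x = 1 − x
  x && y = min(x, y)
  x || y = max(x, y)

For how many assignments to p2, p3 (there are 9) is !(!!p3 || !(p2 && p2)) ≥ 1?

p2 = 0, p3 = 0 ↦ 0  <
p2 = 0, p3 = 1/2 ↦ 0  <
p2 = 0, p3 = 1 ↦ 0  <
p2 = 1/2, p3 = 0 ↦ 1/2  <
p2 = 1/2, p3 = 1/2 ↦ 1/2  <
p2 = 1/2, p3 = 1 ↦ 0  <
p2 = 1, p3 = 0 ↦ 1  ≥
p2 = 1, p3 = 1/2 ↦ 1/2  <
p2 = 1, p3 = 1 ↦ 0  <
So 1 of the 9 assignments meets the threshold.

1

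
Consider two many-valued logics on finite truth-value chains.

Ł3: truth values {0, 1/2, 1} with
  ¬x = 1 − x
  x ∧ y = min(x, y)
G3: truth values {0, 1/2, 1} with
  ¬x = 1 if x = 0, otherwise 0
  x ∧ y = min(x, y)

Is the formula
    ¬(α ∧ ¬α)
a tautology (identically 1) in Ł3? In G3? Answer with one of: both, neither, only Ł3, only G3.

In Ł3: at α = 1/2 the value is 1/2 — not a tautology.
In G3: every assignment gives 1 — tautology.

only G3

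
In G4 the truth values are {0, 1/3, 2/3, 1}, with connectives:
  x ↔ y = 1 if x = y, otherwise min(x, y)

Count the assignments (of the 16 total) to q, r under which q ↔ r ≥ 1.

q = 0, r = 0 ↦ 1  ≥
q = 0, r = 1/3 ↦ 0  <
q = 0, r = 2/3 ↦ 0  <
q = 0, r = 1 ↦ 0  <
q = 1/3, r = 0 ↦ 0  <
q = 1/3, r = 1/3 ↦ 1  ≥
q = 1/3, r = 2/3 ↦ 1/3  <
q = 1/3, r = 1 ↦ 1/3  <
q = 2/3, r = 0 ↦ 0  <
q = 2/3, r = 1/3 ↦ 1/3  <
q = 2/3, r = 2/3 ↦ 1  ≥
q = 2/3, r = 1 ↦ 2/3  <
q = 1, r = 0 ↦ 0  <
q = 1, r = 1/3 ↦ 1/3  <
q = 1, r = 2/3 ↦ 2/3  <
q = 1, r = 1 ↦ 1  ≥
So 4 of the 16 assignments meet the threshold.

4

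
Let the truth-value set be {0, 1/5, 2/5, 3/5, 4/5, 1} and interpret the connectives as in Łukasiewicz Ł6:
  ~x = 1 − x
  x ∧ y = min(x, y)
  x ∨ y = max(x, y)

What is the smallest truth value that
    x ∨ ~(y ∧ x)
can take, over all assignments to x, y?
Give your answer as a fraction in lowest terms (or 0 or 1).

Take x = 2/5, y = 2/5:
y ∧ x = 2/5 ∧ 2/5 = 2/5
~(y ∧ x) = ~2/5 = 3/5
x ∨ ~(y ∧ x) = 2/5 ∨ 3/5 = 3/5
No assignment yields a value below 3/5, so this is the minimum.

3/5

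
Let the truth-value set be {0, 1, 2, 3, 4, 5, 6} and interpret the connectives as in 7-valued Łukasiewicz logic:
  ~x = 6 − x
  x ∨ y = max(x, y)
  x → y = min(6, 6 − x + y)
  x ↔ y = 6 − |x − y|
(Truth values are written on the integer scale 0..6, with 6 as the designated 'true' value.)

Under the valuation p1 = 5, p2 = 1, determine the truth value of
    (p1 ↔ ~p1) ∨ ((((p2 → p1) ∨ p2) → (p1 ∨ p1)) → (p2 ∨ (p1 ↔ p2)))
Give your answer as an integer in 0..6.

~p1 = ~5 = 1
p1 ↔ ~p1 = 5 ↔ 1 = 2
p2 → p1 = 1 → 5 = 6
(p2 → p1) ∨ p2 = 6 ∨ 1 = 6
p1 ∨ p1 = 5 ∨ 5 = 5
((p2 → p1) ∨ p2) → (p1 ∨ p1) = 6 → 5 = 5
p1 ↔ p2 = 5 ↔ 1 = 2
p2 ∨ (p1 ↔ p2) = 1 ∨ 2 = 2
(((p2 → p1) ∨ p2) → (p1 ∨ p1)) → (p2 ∨ (p1 ↔ p2)) = 5 → 2 = 3
(p1 ↔ ~p1) ∨ ((((p2 → p1) ∨ p2) → (p1 ∨ p1)) → (p2 ∨ (p1 ↔ p2))) = 2 ∨ 3 = 3

3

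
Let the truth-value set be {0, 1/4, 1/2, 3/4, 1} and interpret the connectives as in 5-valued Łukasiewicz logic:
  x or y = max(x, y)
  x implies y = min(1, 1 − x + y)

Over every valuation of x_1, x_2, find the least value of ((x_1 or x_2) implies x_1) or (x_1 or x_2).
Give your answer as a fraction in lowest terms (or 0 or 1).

Take x_1 = 0, x_2 = 1/2:
x_1 or x_2 = 0 or 1/2 = 1/2
(x_1 or x_2) implies x_1 = 1/2 implies 0 = 1/2
x_1 or x_2 = 0 or 1/2 = 1/2
((x_1 or x_2) implies x_1) or (x_1 or x_2) = 1/2 or 1/2 = 1/2
No assignment yields a value below 1/2, so this is the minimum.

1/2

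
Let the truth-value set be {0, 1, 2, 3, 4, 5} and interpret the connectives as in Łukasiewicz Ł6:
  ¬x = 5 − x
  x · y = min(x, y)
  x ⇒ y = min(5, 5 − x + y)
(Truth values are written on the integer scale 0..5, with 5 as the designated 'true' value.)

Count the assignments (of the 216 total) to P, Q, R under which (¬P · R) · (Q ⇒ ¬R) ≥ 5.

1

value 5: 1 assignment (counts)
value 4: 9 assignments
value 3: 26 assignments
value 2: 48 assignments
value 1: 61 assignments
value 0: 71 assignments
So 1 of the 216 assignments meets the threshold.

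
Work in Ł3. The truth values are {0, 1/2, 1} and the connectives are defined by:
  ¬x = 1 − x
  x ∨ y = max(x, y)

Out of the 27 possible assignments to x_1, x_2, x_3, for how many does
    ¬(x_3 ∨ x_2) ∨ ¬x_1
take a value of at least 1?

11

value 1: 11 assignments (counts)
value 1/2: 11 assignments
value 0: 5 assignments
So 11 of the 27 assignments meet the threshold.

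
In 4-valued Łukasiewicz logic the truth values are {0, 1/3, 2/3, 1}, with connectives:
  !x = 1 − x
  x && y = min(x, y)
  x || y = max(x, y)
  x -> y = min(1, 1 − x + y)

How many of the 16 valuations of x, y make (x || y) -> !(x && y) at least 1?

x = 0, y = 0 ↦ 1  ≥
x = 0, y = 1/3 ↦ 1  ≥
x = 0, y = 2/3 ↦ 1  ≥
x = 0, y = 1 ↦ 1  ≥
x = 1/3, y = 0 ↦ 1  ≥
x = 1/3, y = 1/3 ↦ 1  ≥
x = 1/3, y = 2/3 ↦ 1  ≥
x = 1/3, y = 1 ↦ 2/3  <
x = 2/3, y = 0 ↦ 1  ≥
x = 2/3, y = 1/3 ↦ 1  ≥
x = 2/3, y = 2/3 ↦ 2/3  <
x = 2/3, y = 1 ↦ 1/3  <
x = 1, y = 0 ↦ 1  ≥
x = 1, y = 1/3 ↦ 2/3  <
x = 1, y = 2/3 ↦ 1/3  <
x = 1, y = 1 ↦ 0  <
So 10 of the 16 assignments meet the threshold.

10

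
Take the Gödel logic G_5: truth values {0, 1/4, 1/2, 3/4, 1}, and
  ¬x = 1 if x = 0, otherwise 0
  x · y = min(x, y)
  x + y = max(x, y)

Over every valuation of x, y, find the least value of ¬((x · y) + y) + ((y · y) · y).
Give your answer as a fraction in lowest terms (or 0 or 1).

1/4

Take x = 0, y = 1/4:
x · y = 0 · 1/4 = 0
(x · y) + y = 0 + 1/4 = 1/4
¬((x · y) + y) = ¬1/4 = 0
y · y = 1/4 · 1/4 = 1/4
(y · y) · y = 1/4 · 1/4 = 1/4
¬((x · y) + y) + ((y · y) · y) = 0 + 1/4 = 1/4
No assignment yields a value below 1/4, so this is the minimum.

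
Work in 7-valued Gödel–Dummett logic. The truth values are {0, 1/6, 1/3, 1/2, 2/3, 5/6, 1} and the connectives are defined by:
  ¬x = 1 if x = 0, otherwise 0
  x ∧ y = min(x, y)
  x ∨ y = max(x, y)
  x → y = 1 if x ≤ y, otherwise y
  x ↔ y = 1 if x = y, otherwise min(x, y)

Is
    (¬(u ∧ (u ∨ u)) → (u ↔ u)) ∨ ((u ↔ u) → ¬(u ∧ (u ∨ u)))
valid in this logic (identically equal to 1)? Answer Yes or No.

u = 0 ↦ 1
u = 1/6 ↦ 1
u = 1/3 ↦ 1
u = 1/2 ↦ 1
u = 2/3 ↦ 1
u = 5/6 ↦ 1
u = 1 ↦ 1
Every assignment gives a value ≥ 1.

Yes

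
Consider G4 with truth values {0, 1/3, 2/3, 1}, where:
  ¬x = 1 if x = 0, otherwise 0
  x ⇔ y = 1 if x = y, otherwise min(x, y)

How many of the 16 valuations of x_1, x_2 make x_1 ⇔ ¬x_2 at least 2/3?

5

x_1 = 0, x_2 = 0 ↦ 0  <
x_1 = 0, x_2 = 1/3 ↦ 1  ≥
x_1 = 0, x_2 = 2/3 ↦ 1  ≥
x_1 = 0, x_2 = 1 ↦ 1  ≥
x_1 = 1/3, x_2 = 0 ↦ 1/3  <
x_1 = 1/3, x_2 = 1/3 ↦ 0  <
x_1 = 1/3, x_2 = 2/3 ↦ 0  <
x_1 = 1/3, x_2 = 1 ↦ 0  <
x_1 = 2/3, x_2 = 0 ↦ 2/3  ≥
x_1 = 2/3, x_2 = 1/3 ↦ 0  <
x_1 = 2/3, x_2 = 2/3 ↦ 0  <
x_1 = 2/3, x_2 = 1 ↦ 0  <
x_1 = 1, x_2 = 0 ↦ 1  ≥
x_1 = 1, x_2 = 1/3 ↦ 0  <
x_1 = 1, x_2 = 2/3 ↦ 0  <
x_1 = 1, x_2 = 1 ↦ 0  <
So 5 of the 16 assignments meet the threshold.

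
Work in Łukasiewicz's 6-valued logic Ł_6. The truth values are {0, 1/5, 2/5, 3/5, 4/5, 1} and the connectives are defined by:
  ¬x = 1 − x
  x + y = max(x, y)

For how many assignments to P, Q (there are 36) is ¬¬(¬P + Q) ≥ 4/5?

20

value 1: 11 assignments (counts)
value 4/5: 9 assignments (counts)
value 3/5: 7 assignments
value 2/5: 5 assignments
value 1/5: 3 assignments
value 0: 1 assignment
So 20 of the 36 assignments meet the threshold.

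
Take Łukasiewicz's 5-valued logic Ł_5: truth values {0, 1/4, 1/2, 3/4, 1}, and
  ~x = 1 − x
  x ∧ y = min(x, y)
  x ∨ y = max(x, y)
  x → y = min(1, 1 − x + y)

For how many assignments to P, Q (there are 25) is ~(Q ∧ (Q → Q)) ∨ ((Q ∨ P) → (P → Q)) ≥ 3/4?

value 1: 21 assignments (counts)
value 3/4: 3 assignments (counts)
value 1/2: 1 assignment
So 24 of the 25 assignments meet the threshold.

24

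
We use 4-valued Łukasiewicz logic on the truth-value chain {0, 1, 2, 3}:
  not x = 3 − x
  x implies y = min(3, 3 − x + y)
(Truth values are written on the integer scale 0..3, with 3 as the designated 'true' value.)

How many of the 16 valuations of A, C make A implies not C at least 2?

A = 0, C = 0 ↦ 3  ≥
A = 0, C = 1 ↦ 3  ≥
A = 0, C = 2 ↦ 3  ≥
A = 0, C = 3 ↦ 3  ≥
A = 1, C = 0 ↦ 3  ≥
A = 1, C = 1 ↦ 3  ≥
A = 1, C = 2 ↦ 3  ≥
A = 1, C = 3 ↦ 2  ≥
A = 2, C = 0 ↦ 3  ≥
A = 2, C = 1 ↦ 3  ≥
A = 2, C = 2 ↦ 2  ≥
A = 2, C = 3 ↦ 1  <
A = 3, C = 0 ↦ 3  ≥
A = 3, C = 1 ↦ 2  ≥
A = 3, C = 2 ↦ 1  <
A = 3, C = 3 ↦ 0  <
So 13 of the 16 assignments meet the threshold.

13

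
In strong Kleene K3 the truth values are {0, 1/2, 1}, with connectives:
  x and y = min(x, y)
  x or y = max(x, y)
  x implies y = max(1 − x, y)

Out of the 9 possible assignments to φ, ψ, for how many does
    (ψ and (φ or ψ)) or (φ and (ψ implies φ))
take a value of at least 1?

5

φ = 0, ψ = 0 ↦ 0  <
φ = 0, ψ = 1/2 ↦ 1/2  <
φ = 0, ψ = 1 ↦ 1  ≥
φ = 1/2, ψ = 0 ↦ 1/2  <
φ = 1/2, ψ = 1/2 ↦ 1/2  <
φ = 1/2, ψ = 1 ↦ 1  ≥
φ = 1, ψ = 0 ↦ 1  ≥
φ = 1, ψ = 1/2 ↦ 1  ≥
φ = 1, ψ = 1 ↦ 1  ≥
So 5 of the 9 assignments meet the threshold.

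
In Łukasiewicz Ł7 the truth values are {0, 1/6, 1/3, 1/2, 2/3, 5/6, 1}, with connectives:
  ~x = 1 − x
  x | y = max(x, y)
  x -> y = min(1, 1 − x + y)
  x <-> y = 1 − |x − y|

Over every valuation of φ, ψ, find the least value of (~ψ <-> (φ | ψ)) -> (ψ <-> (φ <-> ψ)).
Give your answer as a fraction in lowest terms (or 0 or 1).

Take φ = 1/2, ψ = 1/2:
~ψ = ~1/2 = 1/2
φ | ψ = 1/2 | 1/2 = 1/2
~ψ <-> (φ | ψ) = 1/2 <-> 1/2 = 1
φ <-> ψ = 1/2 <-> 1/2 = 1
ψ <-> (φ <-> ψ) = 1/2 <-> 1 = 1/2
(~ψ <-> (φ | ψ)) -> (ψ <-> (φ <-> ψ)) = 1 -> 1/2 = 1/2
No assignment yields a value below 1/2, so this is the minimum.

1/2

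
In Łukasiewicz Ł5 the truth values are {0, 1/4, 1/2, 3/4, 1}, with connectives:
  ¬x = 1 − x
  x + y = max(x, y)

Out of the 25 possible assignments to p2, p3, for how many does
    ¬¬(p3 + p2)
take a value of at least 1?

value 1: 9 assignments (counts)
value 3/4: 7 assignments
value 1/2: 5 assignments
value 1/4: 3 assignments
value 0: 1 assignment
So 9 of the 25 assignments meet the threshold.

9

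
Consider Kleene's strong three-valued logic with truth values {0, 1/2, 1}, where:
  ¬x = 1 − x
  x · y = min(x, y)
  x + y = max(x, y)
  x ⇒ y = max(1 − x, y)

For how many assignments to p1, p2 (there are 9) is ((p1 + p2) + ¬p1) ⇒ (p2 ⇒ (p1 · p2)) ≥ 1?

p1 = 0, p2 = 0 ↦ 1  ≥
p1 = 0, p2 = 1/2 ↦ 1/2  <
p1 = 0, p2 = 1 ↦ 0  <
p1 = 1/2, p2 = 0 ↦ 1  ≥
p1 = 1/2, p2 = 1/2 ↦ 1/2  <
p1 = 1/2, p2 = 1 ↦ 1/2  <
p1 = 1, p2 = 0 ↦ 1  ≥
p1 = 1, p2 = 1/2 ↦ 1/2  <
p1 = 1, p2 = 1 ↦ 1  ≥
So 4 of the 9 assignments meet the threshold.

4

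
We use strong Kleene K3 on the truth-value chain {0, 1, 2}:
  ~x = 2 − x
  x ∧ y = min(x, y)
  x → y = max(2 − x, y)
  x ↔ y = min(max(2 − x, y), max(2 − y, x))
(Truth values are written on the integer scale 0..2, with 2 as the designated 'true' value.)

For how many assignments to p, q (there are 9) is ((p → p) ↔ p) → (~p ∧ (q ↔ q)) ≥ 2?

p = 0, q = 0 ↦ 2  ≥
p = 0, q = 1 ↦ 2  ≥
p = 0, q = 2 ↦ 2  ≥
p = 1, q = 0 ↦ 1  <
p = 1, q = 1 ↦ 1  <
p = 1, q = 2 ↦ 1  <
p = 2, q = 0 ↦ 0  <
p = 2, q = 1 ↦ 0  <
p = 2, q = 2 ↦ 0  <
So 3 of the 9 assignments meet the threshold.

3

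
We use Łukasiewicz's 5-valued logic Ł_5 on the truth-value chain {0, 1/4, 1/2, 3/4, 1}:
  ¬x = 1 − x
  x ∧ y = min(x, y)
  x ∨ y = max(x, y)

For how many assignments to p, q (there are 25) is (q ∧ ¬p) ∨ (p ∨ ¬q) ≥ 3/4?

value 1: 10 assignments (counts)
value 3/4: 10 assignments (counts)
value 1/2: 5 assignments
So 20 of the 25 assignments meet the threshold.

20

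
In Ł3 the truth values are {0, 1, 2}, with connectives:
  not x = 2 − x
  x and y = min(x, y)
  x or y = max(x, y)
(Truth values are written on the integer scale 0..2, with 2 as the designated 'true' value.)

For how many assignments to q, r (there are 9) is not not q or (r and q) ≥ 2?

3

q = 0, r = 0 ↦ 0  <
q = 0, r = 1 ↦ 0  <
q = 0, r = 2 ↦ 0  <
q = 1, r = 0 ↦ 1  <
q = 1, r = 1 ↦ 1  <
q = 1, r = 2 ↦ 1  <
q = 2, r = 0 ↦ 2  ≥
q = 2, r = 1 ↦ 2  ≥
q = 2, r = 2 ↦ 2  ≥
So 3 of the 9 assignments meet the threshold.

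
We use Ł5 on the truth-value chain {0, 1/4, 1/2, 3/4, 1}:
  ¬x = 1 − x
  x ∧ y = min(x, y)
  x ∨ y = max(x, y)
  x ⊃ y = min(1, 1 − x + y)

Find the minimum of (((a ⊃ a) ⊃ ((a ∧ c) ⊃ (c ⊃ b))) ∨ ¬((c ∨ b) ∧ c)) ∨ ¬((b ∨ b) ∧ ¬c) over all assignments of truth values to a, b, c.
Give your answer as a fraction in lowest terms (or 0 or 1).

3/4

Take a = 3/4, b = 1/4, c = 3/4:
a ⊃ a = 3/4 ⊃ 3/4 = 1
a ∧ c = 3/4 ∧ 3/4 = 3/4
c ⊃ b = 3/4 ⊃ 1/4 = 1/2
(a ∧ c) ⊃ (c ⊃ b) = 3/4 ⊃ 1/2 = 3/4
(a ⊃ a) ⊃ ((a ∧ c) ⊃ (c ⊃ b)) = 1 ⊃ 3/4 = 3/4
c ∨ b = 3/4 ∨ 1/4 = 3/4
(c ∨ b) ∧ c = 3/4 ∧ 3/4 = 3/4
¬((c ∨ b) ∧ c) = ¬3/4 = 1/4
((a ⊃ a) ⊃ ((a ∧ c) ⊃ (c ⊃ b))) ∨ ¬((c ∨ b) ∧ c) = 3/4 ∨ 1/4 = 3/4
b ∨ b = 1/4 ∨ 1/4 = 1/4
¬c = ¬3/4 = 1/4
(b ∨ b) ∧ ¬c = 1/4 ∧ 1/4 = 1/4
¬((b ∨ b) ∧ ¬c) = ¬1/4 = 3/4
(((a ⊃ a) ⊃ ((a ∧ c) ⊃ (c ⊃ b))) ∨ ¬((c ∨ b) ∧ c)) ∨ ¬((b ∨ b) ∧ ¬c) = 3/4 ∨ 3/4 = 3/4
No assignment yields a value below 3/4, so this is the minimum.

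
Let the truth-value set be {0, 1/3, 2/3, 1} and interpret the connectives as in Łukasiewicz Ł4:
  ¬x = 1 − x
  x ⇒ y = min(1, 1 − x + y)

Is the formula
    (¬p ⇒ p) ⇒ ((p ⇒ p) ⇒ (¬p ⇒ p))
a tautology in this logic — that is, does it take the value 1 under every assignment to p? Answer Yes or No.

p = 0 ↦ 1
p = 1/3 ↦ 1
p = 2/3 ↦ 1
p = 1 ↦ 1
Every assignment gives a value ≥ 1.

Yes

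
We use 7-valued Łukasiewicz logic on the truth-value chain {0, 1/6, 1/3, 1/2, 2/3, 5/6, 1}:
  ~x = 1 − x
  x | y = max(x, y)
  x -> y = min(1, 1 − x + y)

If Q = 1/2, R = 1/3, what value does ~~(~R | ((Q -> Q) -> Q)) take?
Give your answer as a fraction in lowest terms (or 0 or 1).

~R = ~1/3 = 2/3
Q -> Q = 1/2 -> 1/2 = 1
(Q -> Q) -> Q = 1 -> 1/2 = 1/2
~R | ((Q -> Q) -> Q) = 2/3 | 1/2 = 2/3
~(~R | ((Q -> Q) -> Q)) = ~2/3 = 1/3
~~(~R | ((Q -> Q) -> Q)) = ~1/3 = 2/3

2/3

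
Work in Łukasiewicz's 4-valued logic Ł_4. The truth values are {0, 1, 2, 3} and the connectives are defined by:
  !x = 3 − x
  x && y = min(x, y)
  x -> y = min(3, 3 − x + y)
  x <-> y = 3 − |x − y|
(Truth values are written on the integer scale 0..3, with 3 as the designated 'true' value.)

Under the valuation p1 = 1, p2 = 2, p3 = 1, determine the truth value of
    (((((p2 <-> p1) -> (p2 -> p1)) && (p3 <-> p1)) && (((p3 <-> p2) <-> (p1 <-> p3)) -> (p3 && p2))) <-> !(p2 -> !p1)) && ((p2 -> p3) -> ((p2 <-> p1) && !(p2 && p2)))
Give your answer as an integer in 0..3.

1

p2 <-> p1 = 2 <-> 1 = 2
p2 -> p1 = 2 -> 1 = 2
(p2 <-> p1) -> (p2 -> p1) = 2 -> 2 = 3
p3 <-> p1 = 1 <-> 1 = 3
((p2 <-> p1) -> (p2 -> p1)) && (p3 <-> p1) = 3 && 3 = 3
p3 <-> p2 = 1 <-> 2 = 2
p1 <-> p3 = 1 <-> 1 = 3
(p3 <-> p2) <-> (p1 <-> p3) = 2 <-> 3 = 2
p3 && p2 = 1 && 2 = 1
((p3 <-> p2) <-> (p1 <-> p3)) -> (p3 && p2) = 2 -> 1 = 2
(((p2 <-> p1) -> (p2 -> p1)) && (p3 <-> p1)) && (((p3 <-> p2) <-> (p1 <-> p3)) -> (p3 && p2)) = 3 && 2 = 2
!p1 = !1 = 2
p2 -> !p1 = 2 -> 2 = 3
!(p2 -> !p1) = !3 = 0
((((p2 <-> p1) -> (p2 -> p1)) && (p3 <-> p1)) && (((p3 <-> p2) <-> (p1 <-> p3)) -> (p3 && p2))) <-> !(p2 -> !p1) = 2 <-> 0 = 1
p2 -> p3 = 2 -> 1 = 2
p2 <-> p1 = 2 <-> 1 = 2
p2 && p2 = 2 && 2 = 2
!(p2 && p2) = !2 = 1
(p2 <-> p1) && !(p2 && p2) = 2 && 1 = 1
(p2 -> p3) -> ((p2 <-> p1) && !(p2 && p2)) = 2 -> 1 = 2
(((((p2 <-> p1) -> (p2 -> p1)) && (p3 <-> p1)) && (((p3 <-> p2) <-> (p1 <-> p3)) -> (p3 && p2))) <-> !(p2 -> !p1)) && ((p2 -> p3) -> ((p2 <-> p1) && !(p2 && p2))) = 1 && 2 = 1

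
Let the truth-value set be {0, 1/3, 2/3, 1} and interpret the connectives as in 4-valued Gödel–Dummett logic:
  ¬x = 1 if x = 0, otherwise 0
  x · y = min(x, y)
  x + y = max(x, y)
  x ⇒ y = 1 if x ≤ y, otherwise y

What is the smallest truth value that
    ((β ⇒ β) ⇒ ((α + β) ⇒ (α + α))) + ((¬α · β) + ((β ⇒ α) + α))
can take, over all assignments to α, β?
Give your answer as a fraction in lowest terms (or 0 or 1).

1/3

Take α = 0, β = 1/3:
β ⇒ β = 1/3 ⇒ 1/3 = 1
α + β = 0 + 1/3 = 1/3
α + α = 0 + 0 = 0
(α + β) ⇒ (α + α) = 1/3 ⇒ 0 = 0
(β ⇒ β) ⇒ ((α + β) ⇒ (α + α)) = 1 ⇒ 0 = 0
¬α = ¬0 = 1
¬α · β = 1 · 1/3 = 1/3
β ⇒ α = 1/3 ⇒ 0 = 0
(β ⇒ α) + α = 0 + 0 = 0
(¬α · β) + ((β ⇒ α) + α) = 1/3 + 0 = 1/3
((β ⇒ β) ⇒ ((α + β) ⇒ (α + α))) + ((¬α · β) + ((β ⇒ α) + α)) = 0 + 1/3 = 1/3
No assignment yields a value below 1/3, so this is the minimum.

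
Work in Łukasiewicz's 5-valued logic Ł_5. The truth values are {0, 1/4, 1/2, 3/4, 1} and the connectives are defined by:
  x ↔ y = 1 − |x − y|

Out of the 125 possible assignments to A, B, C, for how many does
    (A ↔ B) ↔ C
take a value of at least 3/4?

68

value 1: 25 assignments (counts)
value 3/4: 43 assignments (counts)
value 1/2: 31 assignments
value 1/4: 19 assignments
value 0: 7 assignments
So 68 of the 125 assignments meet the threshold.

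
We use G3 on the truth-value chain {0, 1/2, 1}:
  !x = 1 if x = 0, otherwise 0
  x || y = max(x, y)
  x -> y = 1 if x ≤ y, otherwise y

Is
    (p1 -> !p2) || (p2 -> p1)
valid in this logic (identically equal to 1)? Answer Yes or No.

No

Counterexample: take p1 = 1/2, p2 = 1.
!p2 = !1 = 0
p1 -> !p2 = 1/2 -> 0 = 0
p2 -> p1 = 1 -> 1/2 = 1/2
(p1 -> !p2) || (p2 -> p1) = 0 || 1/2 = 1/2
This gives 1/2 ≠ 1.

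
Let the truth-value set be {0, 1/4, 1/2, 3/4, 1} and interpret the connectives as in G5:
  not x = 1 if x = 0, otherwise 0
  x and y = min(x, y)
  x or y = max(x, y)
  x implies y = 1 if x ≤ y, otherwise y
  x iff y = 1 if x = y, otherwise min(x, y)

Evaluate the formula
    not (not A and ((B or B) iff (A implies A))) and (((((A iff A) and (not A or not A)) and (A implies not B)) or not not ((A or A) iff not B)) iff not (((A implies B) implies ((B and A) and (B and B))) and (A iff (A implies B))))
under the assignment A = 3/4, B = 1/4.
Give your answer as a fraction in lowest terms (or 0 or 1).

1

not A = not 3/4 = 0
B or B = 1/4 or 1/4 = 1/4
A implies A = 3/4 implies 3/4 = 1
(B or B) iff (A implies A) = 1/4 iff 1 = 1/4
not A and ((B or B) iff (A implies A)) = 0 and 1/4 = 0
not (not A and ((B or B) iff (A implies A))) = not 0 = 1
A iff A = 3/4 iff 3/4 = 1
not A = not 3/4 = 0
not A = not 3/4 = 0
not A or not A = 0 or 0 = 0
(A iff A) and (not A or not A) = 1 and 0 = 0
not B = not 1/4 = 0
A implies not B = 3/4 implies 0 = 0
((A iff A) and (not A or not A)) and (A implies not B) = 0 and 0 = 0
A or A = 3/4 or 3/4 = 3/4
not B = not 1/4 = 0
(A or A) iff not B = 3/4 iff 0 = 0
not ((A or A) iff not B) = not 0 = 1
not not ((A or A) iff not B) = not 1 = 0
(((A iff A) and (not A or not A)) and (A implies not B)) or not not ((A or A) iff not B) = 0 or 0 = 0
A implies B = 3/4 implies 1/4 = 1/4
B and A = 1/4 and 3/4 = 1/4
B and B = 1/4 and 1/4 = 1/4
(B and A) and (B and B) = 1/4 and 1/4 = 1/4
(A implies B) implies ((B and A) and (B and B)) = 1/4 implies 1/4 = 1
A implies B = 3/4 implies 1/4 = 1/4
A iff (A implies B) = 3/4 iff 1/4 = 1/4
((A implies B) implies ((B and A) and (B and B))) and (A iff (A implies B)) = 1 and 1/4 = 1/4
not (((A implies B) implies ((B and A) and (B and B))) and (A iff (A implies B))) = not 1/4 = 0
((((A iff A) and (not A or not A)) and (A implies not B)) or not not ((A or A) iff not B)) iff not (((A implies B) implies ((B and A) and (B and B))) and (A iff (A implies B))) = 0 iff 0 = 1
not (not A and ((B or B) iff (A implies A))) and (((((A iff A) and (not A or not A)) and (A implies not B)) or not not ((A or A) iff not B)) iff not (((A implies B) implies ((B and A) and (B and B))) and (A iff (A implies B)))) = 1 and 1 = 1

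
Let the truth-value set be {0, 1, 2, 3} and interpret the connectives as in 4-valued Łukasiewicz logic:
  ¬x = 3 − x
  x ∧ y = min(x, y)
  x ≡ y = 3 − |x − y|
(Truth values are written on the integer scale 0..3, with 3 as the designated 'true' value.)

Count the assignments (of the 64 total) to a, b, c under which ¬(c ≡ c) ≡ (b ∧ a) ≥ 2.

48

value 3: 28 assignments (counts)
value 2: 20 assignments (counts)
value 1: 12 assignments
value 0: 4 assignments
So 48 of the 64 assignments meet the threshold.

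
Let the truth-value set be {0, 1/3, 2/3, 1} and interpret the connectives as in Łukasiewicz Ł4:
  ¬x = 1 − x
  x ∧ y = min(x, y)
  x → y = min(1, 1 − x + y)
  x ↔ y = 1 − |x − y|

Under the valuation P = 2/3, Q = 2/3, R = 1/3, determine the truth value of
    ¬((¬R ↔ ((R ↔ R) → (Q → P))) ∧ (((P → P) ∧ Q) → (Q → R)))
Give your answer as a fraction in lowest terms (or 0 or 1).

1/3

¬R = ¬1/3 = 2/3
R ↔ R = 1/3 ↔ 1/3 = 1
Q → P = 2/3 → 2/3 = 1
(R ↔ R) → (Q → P) = 1 → 1 = 1
¬R ↔ ((R ↔ R) → (Q → P)) = 2/3 ↔ 1 = 2/3
P → P = 2/3 → 2/3 = 1
(P → P) ∧ Q = 1 ∧ 2/3 = 2/3
Q → R = 2/3 → 1/3 = 2/3
((P → P) ∧ Q) → (Q → R) = 2/3 → 2/3 = 1
(¬R ↔ ((R ↔ R) → (Q → P))) ∧ (((P → P) ∧ Q) → (Q → R)) = 2/3 ∧ 1 = 2/3
¬((¬R ↔ ((R ↔ R) → (Q → P))) ∧ (((P → P) ∧ Q) → (Q → R))) = ¬2/3 = 1/3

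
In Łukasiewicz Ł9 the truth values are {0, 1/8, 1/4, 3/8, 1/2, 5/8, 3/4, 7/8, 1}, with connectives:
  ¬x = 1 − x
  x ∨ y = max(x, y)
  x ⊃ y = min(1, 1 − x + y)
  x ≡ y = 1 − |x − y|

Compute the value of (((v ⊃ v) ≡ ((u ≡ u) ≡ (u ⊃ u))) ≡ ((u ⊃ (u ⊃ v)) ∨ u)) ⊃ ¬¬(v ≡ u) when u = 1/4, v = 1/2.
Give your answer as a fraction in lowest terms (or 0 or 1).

3/4

v ⊃ v = 1/2 ⊃ 1/2 = 1
u ≡ u = 1/4 ≡ 1/4 = 1
u ⊃ u = 1/4 ⊃ 1/4 = 1
(u ≡ u) ≡ (u ⊃ u) = 1 ≡ 1 = 1
(v ⊃ v) ≡ ((u ≡ u) ≡ (u ⊃ u)) = 1 ≡ 1 = 1
u ⊃ v = 1/4 ⊃ 1/2 = 1
u ⊃ (u ⊃ v) = 1/4 ⊃ 1 = 1
(u ⊃ (u ⊃ v)) ∨ u = 1 ∨ 1/4 = 1
((v ⊃ v) ≡ ((u ≡ u) ≡ (u ⊃ u))) ≡ ((u ⊃ (u ⊃ v)) ∨ u) = 1 ≡ 1 = 1
v ≡ u = 1/2 ≡ 1/4 = 3/4
¬(v ≡ u) = ¬3/4 = 1/4
¬¬(v ≡ u) = ¬1/4 = 3/4
(((v ⊃ v) ≡ ((u ≡ u) ≡ (u ⊃ u))) ≡ ((u ⊃ (u ⊃ v)) ∨ u)) ⊃ ¬¬(v ≡ u) = 1 ⊃ 3/4 = 3/4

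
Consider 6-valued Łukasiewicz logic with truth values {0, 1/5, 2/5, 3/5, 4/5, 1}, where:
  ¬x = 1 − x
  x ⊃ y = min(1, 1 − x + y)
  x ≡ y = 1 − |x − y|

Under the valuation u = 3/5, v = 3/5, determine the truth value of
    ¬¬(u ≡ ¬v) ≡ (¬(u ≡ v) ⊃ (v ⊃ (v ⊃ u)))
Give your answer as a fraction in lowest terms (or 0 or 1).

¬v = ¬3/5 = 2/5
u ≡ ¬v = 3/5 ≡ 2/5 = 4/5
¬(u ≡ ¬v) = ¬4/5 = 1/5
¬¬(u ≡ ¬v) = ¬1/5 = 4/5
u ≡ v = 3/5 ≡ 3/5 = 1
¬(u ≡ v) = ¬1 = 0
v ⊃ u = 3/5 ⊃ 3/5 = 1
v ⊃ (v ⊃ u) = 3/5 ⊃ 1 = 1
¬(u ≡ v) ⊃ (v ⊃ (v ⊃ u)) = 0 ⊃ 1 = 1
¬¬(u ≡ ¬v) ≡ (¬(u ≡ v) ⊃ (v ⊃ (v ⊃ u))) = 4/5 ≡ 1 = 4/5

4/5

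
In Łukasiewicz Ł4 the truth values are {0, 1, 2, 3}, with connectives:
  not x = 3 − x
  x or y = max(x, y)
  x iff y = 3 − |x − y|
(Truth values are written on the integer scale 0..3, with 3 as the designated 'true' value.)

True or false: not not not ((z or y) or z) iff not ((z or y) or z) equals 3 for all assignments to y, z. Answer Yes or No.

y = 0, z = 0 ↦ 3
y = 0, z = 1 ↦ 3
y = 0, z = 2 ↦ 3
y = 0, z = 3 ↦ 3
y = 1, z = 0 ↦ 3
y = 1, z = 1 ↦ 3
y = 1, z = 2 ↦ 3
y = 1, z = 3 ↦ 3
y = 2, z = 0 ↦ 3
y = 2, z = 1 ↦ 3
y = 2, z = 2 ↦ 3
y = 2, z = 3 ↦ 3
y = 3, z = 0 ↦ 3
y = 3, z = 1 ↦ 3
y = 3, z = 2 ↦ 3
y = 3, z = 3 ↦ 3
Every assignment gives a value ≥ 3.

Yes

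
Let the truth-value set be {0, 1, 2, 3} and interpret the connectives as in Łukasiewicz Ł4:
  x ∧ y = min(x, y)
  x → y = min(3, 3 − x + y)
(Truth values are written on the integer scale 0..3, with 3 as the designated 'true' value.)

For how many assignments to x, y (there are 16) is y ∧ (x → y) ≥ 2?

8

x = 0, y = 0 ↦ 0  <
x = 0, y = 1 ↦ 1  <
x = 0, y = 2 ↦ 2  ≥
x = 0, y = 3 ↦ 3  ≥
x = 1, y = 0 ↦ 0  <
x = 1, y = 1 ↦ 1  <
x = 1, y = 2 ↦ 2  ≥
x = 1, y = 3 ↦ 3  ≥
x = 2, y = 0 ↦ 0  <
x = 2, y = 1 ↦ 1  <
x = 2, y = 2 ↦ 2  ≥
x = 2, y = 3 ↦ 3  ≥
x = 3, y = 0 ↦ 0  <
x = 3, y = 1 ↦ 1  <
x = 3, y = 2 ↦ 2  ≥
x = 3, y = 3 ↦ 3  ≥
So 8 of the 16 assignments meet the threshold.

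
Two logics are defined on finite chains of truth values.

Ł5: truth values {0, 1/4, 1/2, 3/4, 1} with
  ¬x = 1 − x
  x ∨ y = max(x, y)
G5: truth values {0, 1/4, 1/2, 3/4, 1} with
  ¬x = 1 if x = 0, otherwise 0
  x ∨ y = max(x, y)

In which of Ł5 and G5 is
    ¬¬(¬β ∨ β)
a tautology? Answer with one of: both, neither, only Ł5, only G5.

In Ł5: at β = 1/4 the value is 3/4 — not a tautology.
In G5: every assignment gives 1 — tautology.

only G5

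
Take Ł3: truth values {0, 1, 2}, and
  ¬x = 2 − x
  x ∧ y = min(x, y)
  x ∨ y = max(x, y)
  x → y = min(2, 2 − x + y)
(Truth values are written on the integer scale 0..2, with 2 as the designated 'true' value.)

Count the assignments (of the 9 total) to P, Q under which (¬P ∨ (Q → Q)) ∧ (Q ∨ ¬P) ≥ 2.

5

P = 0, Q = 0 ↦ 2  ≥
P = 0, Q = 1 ↦ 2  ≥
P = 0, Q = 2 ↦ 2  ≥
P = 1, Q = 0 ↦ 1  <
P = 1, Q = 1 ↦ 1  <
P = 1, Q = 2 ↦ 2  ≥
P = 2, Q = 0 ↦ 0  <
P = 2, Q = 1 ↦ 1  <
P = 2, Q = 2 ↦ 2  ≥
So 5 of the 9 assignments meet the threshold.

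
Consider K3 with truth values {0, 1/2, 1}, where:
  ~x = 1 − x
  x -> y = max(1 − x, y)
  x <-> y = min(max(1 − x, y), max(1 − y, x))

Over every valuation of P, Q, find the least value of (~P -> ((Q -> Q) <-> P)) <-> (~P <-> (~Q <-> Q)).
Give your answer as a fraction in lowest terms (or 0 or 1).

Take P = 0, Q = 1/2:
~P = ~0 = 1
Q -> Q = 1/2 -> 1/2 = 1/2
(Q -> Q) <-> P = 1/2 <-> 0 = 1/2
~P -> ((Q -> Q) <-> P) = 1 -> 1/2 = 1/2
~P = ~0 = 1
~Q = ~1/2 = 1/2
~Q <-> Q = 1/2 <-> 1/2 = 1/2
~P <-> (~Q <-> Q) = 1 <-> 1/2 = 1/2
(~P -> ((Q -> Q) <-> P)) <-> (~P <-> (~Q <-> Q)) = 1/2 <-> 1/2 = 1/2
No assignment yields a value below 1/2, so this is the minimum.

1/2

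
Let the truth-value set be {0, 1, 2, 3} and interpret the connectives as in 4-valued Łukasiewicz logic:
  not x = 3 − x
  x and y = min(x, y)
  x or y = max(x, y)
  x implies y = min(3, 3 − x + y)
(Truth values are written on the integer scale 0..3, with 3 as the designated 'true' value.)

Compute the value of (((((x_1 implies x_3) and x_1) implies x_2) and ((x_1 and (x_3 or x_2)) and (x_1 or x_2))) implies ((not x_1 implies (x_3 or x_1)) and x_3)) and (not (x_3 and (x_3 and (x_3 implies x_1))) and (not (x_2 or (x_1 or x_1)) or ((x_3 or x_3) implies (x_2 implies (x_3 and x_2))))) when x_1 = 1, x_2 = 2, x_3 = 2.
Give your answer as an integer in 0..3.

1

x_1 implies x_3 = 1 implies 2 = 3
(x_1 implies x_3) and x_1 = 3 and 1 = 1
((x_1 implies x_3) and x_1) implies x_2 = 1 implies 2 = 3
x_3 or x_2 = 2 or 2 = 2
x_1 and (x_3 or x_2) = 1 and 2 = 1
x_1 or x_2 = 1 or 2 = 2
(x_1 and (x_3 or x_2)) and (x_1 or x_2) = 1 and 2 = 1
(((x_1 implies x_3) and x_1) implies x_2) and ((x_1 and (x_3 or x_2)) and (x_1 or x_2)) = 3 and 1 = 1
not x_1 = not 1 = 2
x_3 or x_1 = 2 or 1 = 2
not x_1 implies (x_3 or x_1) = 2 implies 2 = 3
(not x_1 implies (x_3 or x_1)) and x_3 = 3 and 2 = 2
((((x_1 implies x_3) and x_1) implies x_2) and ((x_1 and (x_3 or x_2)) and (x_1 or x_2))) implies ((not x_1 implies (x_3 or x_1)) and x_3) = 1 implies 2 = 3
x_3 implies x_1 = 2 implies 1 = 2
x_3 and (x_3 implies x_1) = 2 and 2 = 2
x_3 and (x_3 and (x_3 implies x_1)) = 2 and 2 = 2
not (x_3 and (x_3 and (x_3 implies x_1))) = not 2 = 1
x_1 or x_1 = 1 or 1 = 1
x_2 or (x_1 or x_1) = 2 or 1 = 2
not (x_2 or (x_1 or x_1)) = not 2 = 1
x_3 or x_3 = 2 or 2 = 2
x_3 and x_2 = 2 and 2 = 2
x_2 implies (x_3 and x_2) = 2 implies 2 = 3
(x_3 or x_3) implies (x_2 implies (x_3 and x_2)) = 2 implies 3 = 3
not (x_2 or (x_1 or x_1)) or ((x_3 or x_3) implies (x_2 implies (x_3 and x_2))) = 1 or 3 = 3
not (x_3 and (x_3 and (x_3 implies x_1))) and (not (x_2 or (x_1 or x_1)) or ((x_3 or x_3) implies (x_2 implies (x_3 and x_2)))) = 1 and 3 = 1
(((((x_1 implies x_3) and x_1) implies x_2) and ((x_1 and (x_3 or x_2)) and (x_1 or x_2))) implies ((not x_1 implies (x_3 or x_1)) and x_3)) and (not (x_3 and (x_3 and (x_3 implies x_1))) and (not (x_2 or (x_1 or x_1)) or ((x_3 or x_3) implies (x_2 implies (x_3 and x_2))))) = 3 and 1 = 1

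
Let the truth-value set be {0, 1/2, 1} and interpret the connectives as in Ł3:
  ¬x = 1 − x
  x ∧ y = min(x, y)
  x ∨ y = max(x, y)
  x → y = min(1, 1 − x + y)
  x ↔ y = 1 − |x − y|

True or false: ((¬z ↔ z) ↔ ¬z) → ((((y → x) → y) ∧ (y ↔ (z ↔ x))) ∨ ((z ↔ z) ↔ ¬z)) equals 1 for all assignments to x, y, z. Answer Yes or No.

No

Counterexample: take x = 0, y = 0, z = 1.
¬z = ¬1 = 0
¬z ↔ z = 0 ↔ 1 = 0
¬z = ¬1 = 0
(¬z ↔ z) ↔ ¬z = 0 ↔ 0 = 1
y → x = 0 → 0 = 1
(y → x) → y = 1 → 0 = 0
z ↔ x = 1 ↔ 0 = 0
y ↔ (z ↔ x) = 0 ↔ 0 = 1
((y → x) → y) ∧ (y ↔ (z ↔ x)) = 0 ∧ 1 = 0
z ↔ z = 1 ↔ 1 = 1
¬z = ¬1 = 0
(z ↔ z) ↔ ¬z = 1 ↔ 0 = 0
(((y → x) → y) ∧ (y ↔ (z ↔ x))) ∨ ((z ↔ z) ↔ ¬z) = 0 ∨ 0 = 0
((¬z ↔ z) ↔ ¬z) → ((((y → x) → y) ∧ (y ↔ (z ↔ x))) ∨ ((z ↔ z) ↔ ¬z)) = 1 → 0 = 0
This gives 0 ≠ 1.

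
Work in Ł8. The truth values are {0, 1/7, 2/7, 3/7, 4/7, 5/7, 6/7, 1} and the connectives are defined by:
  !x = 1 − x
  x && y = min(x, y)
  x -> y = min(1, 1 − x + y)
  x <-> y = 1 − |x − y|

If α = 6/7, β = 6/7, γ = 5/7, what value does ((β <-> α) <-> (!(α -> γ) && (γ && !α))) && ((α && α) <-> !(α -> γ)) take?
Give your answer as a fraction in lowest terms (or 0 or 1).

1/7

β <-> α = 6/7 <-> 6/7 = 1
α -> γ = 6/7 -> 5/7 = 6/7
!(α -> γ) = !6/7 = 1/7
!α = !6/7 = 1/7
γ && !α = 5/7 && 1/7 = 1/7
!(α -> γ) && (γ && !α) = 1/7 && 1/7 = 1/7
(β <-> α) <-> (!(α -> γ) && (γ && !α)) = 1 <-> 1/7 = 1/7
α && α = 6/7 && 6/7 = 6/7
α -> γ = 6/7 -> 5/7 = 6/7
!(α -> γ) = !6/7 = 1/7
(α && α) <-> !(α -> γ) = 6/7 <-> 1/7 = 2/7
((β <-> α) <-> (!(α -> γ) && (γ && !α))) && ((α && α) <-> !(α -> γ)) = 1/7 && 2/7 = 1/7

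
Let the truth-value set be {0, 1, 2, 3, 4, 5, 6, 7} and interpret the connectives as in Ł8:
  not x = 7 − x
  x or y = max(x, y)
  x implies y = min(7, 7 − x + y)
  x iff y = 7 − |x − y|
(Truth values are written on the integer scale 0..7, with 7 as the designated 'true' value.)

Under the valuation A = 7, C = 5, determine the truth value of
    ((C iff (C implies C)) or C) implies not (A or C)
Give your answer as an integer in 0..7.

C implies C = 5 implies 5 = 7
C iff (C implies C) = 5 iff 7 = 5
(C iff (C implies C)) or C = 5 or 5 = 5
A or C = 7 or 5 = 7
not (A or C) = not 7 = 0
((C iff (C implies C)) or C) implies not (A or C) = 5 implies 0 = 2

2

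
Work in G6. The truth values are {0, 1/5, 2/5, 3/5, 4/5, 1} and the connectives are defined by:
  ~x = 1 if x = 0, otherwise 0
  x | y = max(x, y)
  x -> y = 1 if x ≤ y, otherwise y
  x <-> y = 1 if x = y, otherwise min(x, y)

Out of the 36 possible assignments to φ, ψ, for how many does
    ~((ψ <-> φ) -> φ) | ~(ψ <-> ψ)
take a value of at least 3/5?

1

value 1: 1 assignment (counts)
value 0: 35 assignments
So 1 of the 36 assignments meets the threshold.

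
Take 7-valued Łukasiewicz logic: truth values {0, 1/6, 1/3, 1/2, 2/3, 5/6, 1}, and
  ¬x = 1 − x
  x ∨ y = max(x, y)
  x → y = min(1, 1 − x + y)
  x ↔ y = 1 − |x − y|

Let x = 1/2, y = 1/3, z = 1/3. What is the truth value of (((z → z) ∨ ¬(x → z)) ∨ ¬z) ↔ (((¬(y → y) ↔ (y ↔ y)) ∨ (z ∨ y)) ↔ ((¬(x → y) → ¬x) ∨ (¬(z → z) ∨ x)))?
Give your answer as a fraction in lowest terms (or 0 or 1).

1/3

z → z = 1/3 → 1/3 = 1
x → z = 1/2 → 1/3 = 5/6
¬(x → z) = ¬5/6 = 1/6
(z → z) ∨ ¬(x → z) = 1 ∨ 1/6 = 1
¬z = ¬1/3 = 2/3
((z → z) ∨ ¬(x → z)) ∨ ¬z = 1 ∨ 2/3 = 1
y → y = 1/3 → 1/3 = 1
¬(y → y) = ¬1 = 0
y ↔ y = 1/3 ↔ 1/3 = 1
¬(y → y) ↔ (y ↔ y) = 0 ↔ 1 = 0
z ∨ y = 1/3 ∨ 1/3 = 1/3
(¬(y → y) ↔ (y ↔ y)) ∨ (z ∨ y) = 0 ∨ 1/3 = 1/3
x → y = 1/2 → 1/3 = 5/6
¬(x → y) = ¬5/6 = 1/6
¬x = ¬1/2 = 1/2
¬(x → y) → ¬x = 1/6 → 1/2 = 1
z → z = 1/3 → 1/3 = 1
¬(z → z) = ¬1 = 0
¬(z → z) ∨ x = 0 ∨ 1/2 = 1/2
(¬(x → y) → ¬x) ∨ (¬(z → z) ∨ x) = 1 ∨ 1/2 = 1
((¬(y → y) ↔ (y ↔ y)) ∨ (z ∨ y)) ↔ ((¬(x → y) → ¬x) ∨ (¬(z → z) ∨ x)) = 1/3 ↔ 1 = 1/3
(((z → z) ∨ ¬(x → z)) ∨ ¬z) ↔ (((¬(y → y) ↔ (y ↔ y)) ∨ (z ∨ y)) ↔ ((¬(x → y) → ¬x) ∨ (¬(z → z) ∨ x))) = 1 ↔ 1/3 = 1/3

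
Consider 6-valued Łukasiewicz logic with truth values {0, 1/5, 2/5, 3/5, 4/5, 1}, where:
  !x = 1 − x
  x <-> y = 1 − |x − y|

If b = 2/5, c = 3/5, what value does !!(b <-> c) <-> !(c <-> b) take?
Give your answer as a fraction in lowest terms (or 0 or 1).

2/5

b <-> c = 2/5 <-> 3/5 = 4/5
!(b <-> c) = !4/5 = 1/5
!!(b <-> c) = !1/5 = 4/5
c <-> b = 3/5 <-> 2/5 = 4/5
!(c <-> b) = !4/5 = 1/5
!!(b <-> c) <-> !(c <-> b) = 4/5 <-> 1/5 = 2/5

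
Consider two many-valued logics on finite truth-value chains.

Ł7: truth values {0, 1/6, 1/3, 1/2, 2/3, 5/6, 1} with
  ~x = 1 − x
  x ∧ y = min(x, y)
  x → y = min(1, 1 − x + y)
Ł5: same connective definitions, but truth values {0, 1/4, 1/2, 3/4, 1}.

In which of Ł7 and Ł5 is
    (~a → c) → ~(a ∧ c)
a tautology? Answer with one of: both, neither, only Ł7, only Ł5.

In Ł7: at a = 1/6, c = 5/6 the value is 5/6 — not a tautology.
In Ł5: at a = 1/4, c = 3/4 the value is 3/4 — not a tautology.

neither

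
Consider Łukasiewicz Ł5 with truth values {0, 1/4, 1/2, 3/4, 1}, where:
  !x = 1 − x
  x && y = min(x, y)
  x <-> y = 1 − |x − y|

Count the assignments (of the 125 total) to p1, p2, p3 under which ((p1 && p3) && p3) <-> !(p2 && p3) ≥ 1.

value 1: 19 assignments (counts)
value 3/4: 24 assignments
value 1/2: 36 assignments
value 1/4: 16 assignments
value 0: 30 assignments
So 19 of the 125 assignments meet the threshold.

19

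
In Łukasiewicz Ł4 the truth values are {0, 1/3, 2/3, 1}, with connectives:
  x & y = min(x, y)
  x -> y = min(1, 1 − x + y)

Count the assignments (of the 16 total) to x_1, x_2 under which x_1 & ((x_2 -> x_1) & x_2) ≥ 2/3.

4

x_1 = 0, x_2 = 0 ↦ 0  <
x_1 = 0, x_2 = 1/3 ↦ 0  <
x_1 = 0, x_2 = 2/3 ↦ 0  <
x_1 = 0, x_2 = 1 ↦ 0  <
x_1 = 1/3, x_2 = 0 ↦ 0  <
x_1 = 1/3, x_2 = 1/3 ↦ 1/3  <
x_1 = 1/3, x_2 = 2/3 ↦ 1/3  <
x_1 = 1/3, x_2 = 1 ↦ 1/3  <
x_1 = 2/3, x_2 = 0 ↦ 0  <
x_1 = 2/3, x_2 = 1/3 ↦ 1/3  <
x_1 = 2/3, x_2 = 2/3 ↦ 2/3  ≥
x_1 = 2/3, x_2 = 1 ↦ 2/3  ≥
x_1 = 1, x_2 = 0 ↦ 0  <
x_1 = 1, x_2 = 1/3 ↦ 1/3  <
x_1 = 1, x_2 = 2/3 ↦ 2/3  ≥
x_1 = 1, x_2 = 1 ↦ 1  ≥
So 4 of the 16 assignments meet the threshold.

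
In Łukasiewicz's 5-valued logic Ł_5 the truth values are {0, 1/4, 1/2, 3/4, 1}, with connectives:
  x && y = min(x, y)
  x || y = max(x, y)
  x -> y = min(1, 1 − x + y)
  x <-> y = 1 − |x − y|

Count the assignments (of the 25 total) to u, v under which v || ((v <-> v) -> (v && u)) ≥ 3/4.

10

value 1: 5 assignments (counts)
value 3/4: 5 assignments (counts)
value 1/2: 5 assignments
value 1/4: 5 assignments
value 0: 5 assignments
So 10 of the 25 assignments meet the threshold.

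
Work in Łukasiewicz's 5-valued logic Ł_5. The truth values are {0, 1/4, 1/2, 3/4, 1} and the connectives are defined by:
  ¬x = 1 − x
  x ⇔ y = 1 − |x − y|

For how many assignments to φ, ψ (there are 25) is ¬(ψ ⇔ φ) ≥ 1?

value 1: 2 assignments (counts)
value 3/4: 4 assignments
value 1/2: 6 assignments
value 1/4: 8 assignments
value 0: 5 assignments
So 2 of the 25 assignments meet the threshold.

2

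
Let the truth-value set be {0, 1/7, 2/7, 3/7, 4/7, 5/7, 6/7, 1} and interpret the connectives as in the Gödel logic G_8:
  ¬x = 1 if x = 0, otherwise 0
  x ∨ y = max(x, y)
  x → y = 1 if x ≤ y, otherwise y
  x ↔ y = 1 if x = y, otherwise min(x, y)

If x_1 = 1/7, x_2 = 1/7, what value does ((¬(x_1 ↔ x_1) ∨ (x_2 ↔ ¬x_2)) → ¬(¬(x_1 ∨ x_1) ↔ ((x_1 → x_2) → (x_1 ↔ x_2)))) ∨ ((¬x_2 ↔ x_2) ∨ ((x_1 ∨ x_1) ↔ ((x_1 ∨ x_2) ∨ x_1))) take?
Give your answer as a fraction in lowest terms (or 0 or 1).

1

x_1 ↔ x_1 = 1/7 ↔ 1/7 = 1
¬(x_1 ↔ x_1) = ¬1 = 0
¬x_2 = ¬1/7 = 0
x_2 ↔ ¬x_2 = 1/7 ↔ 0 = 0
¬(x_1 ↔ x_1) ∨ (x_2 ↔ ¬x_2) = 0 ∨ 0 = 0
x_1 ∨ x_1 = 1/7 ∨ 1/7 = 1/7
¬(x_1 ∨ x_1) = ¬1/7 = 0
x_1 → x_2 = 1/7 → 1/7 = 1
x_1 ↔ x_2 = 1/7 ↔ 1/7 = 1
(x_1 → x_2) → (x_1 ↔ x_2) = 1 → 1 = 1
¬(x_1 ∨ x_1) ↔ ((x_1 → x_2) → (x_1 ↔ x_2)) = 0 ↔ 1 = 0
¬(¬(x_1 ∨ x_1) ↔ ((x_1 → x_2) → (x_1 ↔ x_2))) = ¬0 = 1
(¬(x_1 ↔ x_1) ∨ (x_2 ↔ ¬x_2)) → ¬(¬(x_1 ∨ x_1) ↔ ((x_1 → x_2) → (x_1 ↔ x_2))) = 0 → 1 = 1
¬x_2 = ¬1/7 = 0
¬x_2 ↔ x_2 = 0 ↔ 1/7 = 0
x_1 ∨ x_1 = 1/7 ∨ 1/7 = 1/7
x_1 ∨ x_2 = 1/7 ∨ 1/7 = 1/7
(x_1 ∨ x_2) ∨ x_1 = 1/7 ∨ 1/7 = 1/7
(x_1 ∨ x_1) ↔ ((x_1 ∨ x_2) ∨ x_1) = 1/7 ↔ 1/7 = 1
(¬x_2 ↔ x_2) ∨ ((x_1 ∨ x_1) ↔ ((x_1 ∨ x_2) ∨ x_1)) = 0 ∨ 1 = 1
((¬(x_1 ↔ x_1) ∨ (x_2 ↔ ¬x_2)) → ¬(¬(x_1 ∨ x_1) ↔ ((x_1 → x_2) → (x_1 ↔ x_2)))) ∨ ((¬x_2 ↔ x_2) ∨ ((x_1 ∨ x_1) ↔ ((x_1 ∨ x_2) ∨ x_1))) = 1 ∨ 1 = 1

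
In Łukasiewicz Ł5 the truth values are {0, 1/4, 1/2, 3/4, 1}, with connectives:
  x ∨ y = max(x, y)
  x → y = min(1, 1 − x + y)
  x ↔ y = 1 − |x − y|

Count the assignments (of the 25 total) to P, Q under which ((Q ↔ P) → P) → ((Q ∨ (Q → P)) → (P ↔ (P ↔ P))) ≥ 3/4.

value 1: 13 assignments (counts)
value 3/4: 7 assignments (counts)
value 1/2: 3 assignments
value 1/4: 1 assignment
value 0: 1 assignment
So 20 of the 25 assignments meet the threshold.

20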